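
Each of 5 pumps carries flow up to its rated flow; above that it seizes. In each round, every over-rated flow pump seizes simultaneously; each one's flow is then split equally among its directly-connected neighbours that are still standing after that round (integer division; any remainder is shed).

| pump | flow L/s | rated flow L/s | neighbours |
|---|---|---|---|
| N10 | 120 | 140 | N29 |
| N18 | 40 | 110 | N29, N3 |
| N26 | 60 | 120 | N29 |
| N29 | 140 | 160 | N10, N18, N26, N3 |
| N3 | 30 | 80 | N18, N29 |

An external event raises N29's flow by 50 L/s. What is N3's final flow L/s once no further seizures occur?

Round 1 — N29 at 190 > 160. N29 seizes.
  N29 sheds 190 L/s to N10, N18, N26, N3: 47 each (2 lost).
    N10: 120+47 = 167 > 140
    N18: 40+47 = 87 ≤ 110
    N26: 60+47 = 107 ≤ 120
    N3: 30+47 = 77 ≤ 80
Round 2 — N10 seizes.
  N10 sheds 167 L/s: no online neighbours, lost.
No further seizures.

77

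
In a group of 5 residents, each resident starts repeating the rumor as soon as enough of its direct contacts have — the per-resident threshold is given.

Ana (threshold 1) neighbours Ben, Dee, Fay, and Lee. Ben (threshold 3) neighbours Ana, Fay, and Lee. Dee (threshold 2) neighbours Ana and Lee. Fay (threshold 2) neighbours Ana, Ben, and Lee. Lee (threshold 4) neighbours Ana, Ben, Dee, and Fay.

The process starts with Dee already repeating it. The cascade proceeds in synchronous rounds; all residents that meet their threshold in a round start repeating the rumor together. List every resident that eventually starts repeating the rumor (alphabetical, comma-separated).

Ana, Dee

Round 1 — Dee starts repeating the rumor (initial).
Round 2 — checking thresholds:
  Ana: 1 of 4 neighbours ≥ 1, starts repeating the rumor.
  Lee: 1 of 4 neighbours < 4, holds.
Round 3 — no new spreads; cascade stops.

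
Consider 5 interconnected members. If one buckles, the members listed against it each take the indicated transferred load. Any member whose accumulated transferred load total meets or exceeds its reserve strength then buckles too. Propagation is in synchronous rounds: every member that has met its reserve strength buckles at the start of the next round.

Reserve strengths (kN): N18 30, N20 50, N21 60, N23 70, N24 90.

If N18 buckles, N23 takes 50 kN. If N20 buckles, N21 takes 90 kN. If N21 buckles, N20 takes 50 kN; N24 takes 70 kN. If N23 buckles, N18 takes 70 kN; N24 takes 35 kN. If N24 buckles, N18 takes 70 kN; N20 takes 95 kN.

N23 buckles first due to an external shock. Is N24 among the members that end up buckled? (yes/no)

no

Round 1 — N23 buckles (initial).
  N18: +70 → 70 ≥ 30
  N24: +35 → 35 < 90
Round 2 — N18 buckles.
No further bucklings.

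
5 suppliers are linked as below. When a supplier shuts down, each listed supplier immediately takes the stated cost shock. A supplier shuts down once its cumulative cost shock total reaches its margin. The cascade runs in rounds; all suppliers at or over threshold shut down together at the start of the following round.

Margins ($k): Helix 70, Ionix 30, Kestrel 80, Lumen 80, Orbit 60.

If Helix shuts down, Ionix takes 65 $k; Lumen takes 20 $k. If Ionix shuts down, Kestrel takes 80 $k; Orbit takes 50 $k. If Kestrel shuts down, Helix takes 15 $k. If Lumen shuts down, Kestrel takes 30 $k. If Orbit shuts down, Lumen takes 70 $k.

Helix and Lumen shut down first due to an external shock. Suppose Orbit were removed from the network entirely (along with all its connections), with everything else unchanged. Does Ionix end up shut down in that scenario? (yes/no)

yes

With Orbit removed:
Round 1 — Helix, Lumen shut down (initial).
  Ionix: +65 → 65 ≥ 30
  Kestrel: +30 → 30 < 80
Round 2 — Ionix shuts down.
  Kestrel: +80 → 110 ≥ 80
Round 3 — Kestrel shuts down.
No further shutdowns.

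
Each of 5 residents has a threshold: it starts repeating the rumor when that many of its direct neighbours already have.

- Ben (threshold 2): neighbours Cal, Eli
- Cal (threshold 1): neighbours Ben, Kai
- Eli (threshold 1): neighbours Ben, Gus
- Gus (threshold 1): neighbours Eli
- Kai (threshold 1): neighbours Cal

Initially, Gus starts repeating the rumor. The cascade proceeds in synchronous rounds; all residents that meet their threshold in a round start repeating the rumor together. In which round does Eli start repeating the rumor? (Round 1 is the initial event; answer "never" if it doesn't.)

Round 1 — Gus starts repeating the rumor (initial).
Round 2 — checking thresholds:
  Eli: 1 of 2 neighbours ≥ 1, starts repeating the rumor.
Round 3 — no new spreads; cascade stops.

2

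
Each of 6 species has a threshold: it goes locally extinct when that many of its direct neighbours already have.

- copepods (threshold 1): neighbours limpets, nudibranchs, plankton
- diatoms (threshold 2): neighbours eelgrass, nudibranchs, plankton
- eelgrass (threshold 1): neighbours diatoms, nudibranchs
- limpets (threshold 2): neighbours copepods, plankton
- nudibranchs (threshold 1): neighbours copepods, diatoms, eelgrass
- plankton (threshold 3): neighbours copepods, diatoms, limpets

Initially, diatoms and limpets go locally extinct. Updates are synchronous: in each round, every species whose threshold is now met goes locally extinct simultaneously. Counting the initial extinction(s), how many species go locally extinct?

Round 1 — diatoms, limpets go locally extinct (initial).
Round 2 — checking thresholds:
  copepods: 1 of 3 neighbours ≥ 1, goes locally extinct.
  eelgrass: 1 of 2 neighbours ≥ 1, goes locally extinct.
  nudibranchs: 1 of 3 neighbours ≥ 1, goes locally extinct.
  plankton: 2 of 3 neighbours < 3, holds.
Round 3 — checking thresholds:
  plankton: 3 of 3 neighbours ≥ 3, goes locally extinct.
Round 4 — no new extinctions; cascade stops.

6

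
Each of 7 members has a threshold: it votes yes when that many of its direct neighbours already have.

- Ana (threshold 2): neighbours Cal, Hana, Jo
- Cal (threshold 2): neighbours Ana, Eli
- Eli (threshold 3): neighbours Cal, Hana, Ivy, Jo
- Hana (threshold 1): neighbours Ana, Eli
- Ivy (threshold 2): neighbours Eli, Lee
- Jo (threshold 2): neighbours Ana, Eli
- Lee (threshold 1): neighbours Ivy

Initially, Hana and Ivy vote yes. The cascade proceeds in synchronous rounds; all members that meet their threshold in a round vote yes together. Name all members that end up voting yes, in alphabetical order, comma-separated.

Round 1 — Hana, Ivy vote yes (initial).
Round 2 — checking thresholds:
  Ana: 1 of 3 neighbours < 2, holds.
  Eli: 2 of 4 neighbours < 3, holds.
  Lee: 1 of 1 neighbours ≥ 1, votes yes.
Round 3 — no new yes votes; cascade stops.

Hana, Ivy, Lee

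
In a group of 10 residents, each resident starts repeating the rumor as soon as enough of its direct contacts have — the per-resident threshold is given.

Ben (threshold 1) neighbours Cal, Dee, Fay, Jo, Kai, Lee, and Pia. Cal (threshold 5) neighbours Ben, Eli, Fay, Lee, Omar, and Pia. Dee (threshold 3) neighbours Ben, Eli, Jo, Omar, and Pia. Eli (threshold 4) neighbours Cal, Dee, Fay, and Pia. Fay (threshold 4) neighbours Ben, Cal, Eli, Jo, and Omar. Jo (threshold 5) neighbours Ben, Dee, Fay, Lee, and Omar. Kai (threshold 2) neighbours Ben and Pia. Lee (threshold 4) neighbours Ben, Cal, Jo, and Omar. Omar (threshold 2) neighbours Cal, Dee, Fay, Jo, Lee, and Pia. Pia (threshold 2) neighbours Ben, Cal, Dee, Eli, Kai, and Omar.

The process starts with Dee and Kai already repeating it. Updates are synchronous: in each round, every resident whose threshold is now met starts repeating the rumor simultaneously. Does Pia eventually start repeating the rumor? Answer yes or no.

yes

Round 1 — Dee, Kai start repeating the rumor (initial).
Round 2 — checking thresholds:
  Ben: 2 of 7 neighbours ≥ 1, starts repeating the rumor.
  Eli: 1 of 4 neighbours < 4, below threshold.
  Jo: 1 of 5 neighbours < 5, below threshold.
  Omar: 1 of 6 neighbours < 2, below threshold.
  Pia: 2 of 6 neighbours ≥ 2, starts repeating the rumor.
Round 3 — checking thresholds:
  Cal: 2 of 6 neighbours < 5, below threshold.
  Eli: 2 of 4 neighbours < 4, below threshold.
  Fay: 1 of 5 neighbours < 4, below threshold.
  Jo: 2 of 5 neighbours < 5, below threshold.
  Lee: 1 of 4 neighbours < 4, below threshold.
  Omar: 2 of 6 neighbours ≥ 2, starts repeating the rumor.
Round 4 — no new spreads; cascade stops.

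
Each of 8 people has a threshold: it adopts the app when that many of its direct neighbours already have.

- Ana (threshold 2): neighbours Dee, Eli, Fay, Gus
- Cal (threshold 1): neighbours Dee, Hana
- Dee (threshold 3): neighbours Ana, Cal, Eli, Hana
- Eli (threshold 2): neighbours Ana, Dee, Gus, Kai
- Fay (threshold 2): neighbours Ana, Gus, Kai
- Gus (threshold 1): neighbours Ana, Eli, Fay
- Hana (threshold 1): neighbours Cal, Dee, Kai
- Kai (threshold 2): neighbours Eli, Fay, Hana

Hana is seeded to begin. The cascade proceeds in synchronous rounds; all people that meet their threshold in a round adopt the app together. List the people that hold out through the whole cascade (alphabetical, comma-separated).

Round 1 — Hana adopts the app (initial).
Round 2 — checking thresholds:
  Cal: 1 of 2 neighbours ≥ 1, adopts the app.
  Dee: 1 of 4 neighbours < 3, not yet.
  Kai: 1 of 3 neighbours < 2, not yet.
Round 3 — no new adoptions; cascade stops.

Ana, Dee, Eli, Fay, Gus, Kai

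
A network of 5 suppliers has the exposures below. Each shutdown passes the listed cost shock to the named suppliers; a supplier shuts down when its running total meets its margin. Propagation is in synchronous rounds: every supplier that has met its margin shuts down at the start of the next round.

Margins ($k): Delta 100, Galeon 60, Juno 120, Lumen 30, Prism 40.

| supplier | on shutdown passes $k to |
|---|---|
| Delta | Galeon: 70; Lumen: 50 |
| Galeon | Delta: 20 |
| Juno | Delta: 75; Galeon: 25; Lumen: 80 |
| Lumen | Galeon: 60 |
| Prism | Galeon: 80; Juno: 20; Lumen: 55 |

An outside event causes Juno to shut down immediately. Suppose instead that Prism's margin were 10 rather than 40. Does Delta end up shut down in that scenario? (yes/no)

With Prism's margin at 10:
Round 1 — Juno shuts down (initial).
  Delta: +75 → 75 < 100
  Galeon: +25 → 25 < 60
  Lumen: +80 → 80 ≥ 30
Round 2 — Lumen shuts down.
  Galeon: +60 → 85 ≥ 60
Round 3 — Galeon shuts down.
  Delta: +20 → 95 < 100
No further shutdowns.

no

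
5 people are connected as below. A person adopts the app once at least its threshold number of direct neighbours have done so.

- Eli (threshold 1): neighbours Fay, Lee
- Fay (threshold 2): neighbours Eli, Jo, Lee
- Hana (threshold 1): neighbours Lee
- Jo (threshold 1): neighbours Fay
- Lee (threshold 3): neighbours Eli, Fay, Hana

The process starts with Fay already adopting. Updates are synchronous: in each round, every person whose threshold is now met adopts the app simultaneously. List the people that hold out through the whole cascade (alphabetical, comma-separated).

Round 1 — Fay adopts the app (initial).
Round 2 — checking thresholds:
  Eli: 1 of 2 neighbours ≥ 1, adopts the app.
  Jo: 1 of 1 neighbours ≥ 1, adopts the app.
  Lee: 1 of 3 neighbours < 3, holds.
Round 3 — no new adoptions; cascade stops.

Hana, Lee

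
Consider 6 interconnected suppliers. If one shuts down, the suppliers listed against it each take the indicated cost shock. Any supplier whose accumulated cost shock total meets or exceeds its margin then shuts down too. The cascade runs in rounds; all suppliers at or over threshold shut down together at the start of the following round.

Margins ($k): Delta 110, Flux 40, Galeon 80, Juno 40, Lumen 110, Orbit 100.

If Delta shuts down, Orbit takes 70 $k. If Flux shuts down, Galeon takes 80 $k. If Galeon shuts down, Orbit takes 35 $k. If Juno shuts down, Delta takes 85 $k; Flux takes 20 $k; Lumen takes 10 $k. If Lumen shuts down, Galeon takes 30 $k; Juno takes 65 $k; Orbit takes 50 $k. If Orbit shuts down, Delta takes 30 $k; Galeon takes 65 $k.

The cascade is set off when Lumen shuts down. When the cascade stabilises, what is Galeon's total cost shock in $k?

30

Round 1 — Lumen shuts down (initial).
  Galeon: +30 → 30 < 80
  Juno: +65 → 65 ≥ 40
  Orbit: +50 → 50 < 100
Round 2 — Juno shuts down.
  Delta: +85 → 85 < 110
  Flux: +20 → 20 < 40
No further shutdowns.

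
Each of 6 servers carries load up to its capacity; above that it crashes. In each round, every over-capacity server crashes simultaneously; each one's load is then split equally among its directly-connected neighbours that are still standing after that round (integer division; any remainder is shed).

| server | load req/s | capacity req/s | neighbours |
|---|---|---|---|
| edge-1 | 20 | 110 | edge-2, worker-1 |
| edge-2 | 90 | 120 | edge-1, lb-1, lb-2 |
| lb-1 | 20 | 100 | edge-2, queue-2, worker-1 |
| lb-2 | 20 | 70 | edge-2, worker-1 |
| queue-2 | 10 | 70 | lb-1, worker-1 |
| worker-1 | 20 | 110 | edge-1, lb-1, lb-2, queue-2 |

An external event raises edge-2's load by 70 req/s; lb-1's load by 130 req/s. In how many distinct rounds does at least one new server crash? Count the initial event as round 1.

4

Round 1 — edge-2 at 160 > 120; lb-1 at 150 > 100. edge-2, lb-1 crash.
  edge-2 sheds 160 req/s to edge-1, lb-2: 80 each.
    edge-1: 20+80 = 100 ≤ 110
    lb-2: 20+80 = 100 > 70
  lb-1 sheds 150 req/s to queue-2, worker-1: 75 each.
    queue-2: 10+75 = 85 > 70
    worker-1: 20+75 = 95 ≤ 110
Round 2 — lb-2, queue-2 crash.
  lb-2 sheds 100 req/s to worker-1: 100 each.
    worker-1: 95+100 = 195 > 110
  queue-2 sheds 85 req/s to worker-1: 85 each.
    worker-1: 195+85 = 280 > 110
Round 3 — worker-1 crashes.
  worker-1 sheds 280 req/s to edge-1: 280 each.
    edge-1: 100+280 = 380 > 110
Round 4 — edge-1 crashes.
  edge-1 sheds 380 req/s: no online neighbours, lost.
No further crashes.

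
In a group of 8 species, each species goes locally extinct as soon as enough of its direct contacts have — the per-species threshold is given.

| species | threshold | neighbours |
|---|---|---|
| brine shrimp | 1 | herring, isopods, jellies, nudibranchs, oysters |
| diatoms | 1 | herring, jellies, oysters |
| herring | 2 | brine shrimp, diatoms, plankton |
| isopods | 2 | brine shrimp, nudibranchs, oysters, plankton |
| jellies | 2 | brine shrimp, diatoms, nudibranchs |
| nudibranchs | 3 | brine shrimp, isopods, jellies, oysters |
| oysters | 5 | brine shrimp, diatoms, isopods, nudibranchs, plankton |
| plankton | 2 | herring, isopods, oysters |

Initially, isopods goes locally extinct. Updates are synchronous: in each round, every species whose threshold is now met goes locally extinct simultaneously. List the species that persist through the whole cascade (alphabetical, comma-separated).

Round 1 — isopods goes locally extinct (initial).
Round 2 — checking thresholds:
  brine shrimp: 1 of 5 neighbours ≥ 1, goes locally extinct.
  nudibranchs: 1 of 4 neighbours < 3, not yet.
  oysters: 1 of 5 neighbours < 5, not yet.
  plankton: 1 of 3 neighbours < 2, not yet.
Round 3 — no new extinctions; cascade stops.

diatoms, herring, jellies, nudibranchs, oysters, plankton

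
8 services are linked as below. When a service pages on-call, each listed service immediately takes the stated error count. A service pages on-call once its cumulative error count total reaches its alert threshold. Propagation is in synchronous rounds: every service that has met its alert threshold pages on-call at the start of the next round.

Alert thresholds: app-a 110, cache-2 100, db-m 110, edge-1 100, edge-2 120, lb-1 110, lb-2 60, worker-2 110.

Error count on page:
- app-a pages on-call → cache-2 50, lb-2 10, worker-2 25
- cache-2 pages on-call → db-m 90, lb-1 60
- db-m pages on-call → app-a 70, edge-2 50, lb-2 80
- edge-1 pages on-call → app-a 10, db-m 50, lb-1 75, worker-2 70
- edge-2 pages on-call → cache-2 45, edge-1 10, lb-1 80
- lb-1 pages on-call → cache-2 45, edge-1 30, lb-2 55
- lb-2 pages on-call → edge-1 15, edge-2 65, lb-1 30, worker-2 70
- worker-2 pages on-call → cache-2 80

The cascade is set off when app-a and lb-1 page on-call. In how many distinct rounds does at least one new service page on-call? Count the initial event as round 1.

2

Round 1 — app-a, lb-1 page on-call (initial).
  cache-2: +50+45 → 95 < 100
  edge-1: +30 → 30 < 100
  lb-2: +10+55 → 65 ≥ 60
  worker-2: +25 → 25 < 110
Round 2 — lb-2 pages on-call.
  edge-1: +15 → 45 < 100
  edge-2: +65 → 65 < 120
  worker-2: +70 → 95 < 110
No further pages.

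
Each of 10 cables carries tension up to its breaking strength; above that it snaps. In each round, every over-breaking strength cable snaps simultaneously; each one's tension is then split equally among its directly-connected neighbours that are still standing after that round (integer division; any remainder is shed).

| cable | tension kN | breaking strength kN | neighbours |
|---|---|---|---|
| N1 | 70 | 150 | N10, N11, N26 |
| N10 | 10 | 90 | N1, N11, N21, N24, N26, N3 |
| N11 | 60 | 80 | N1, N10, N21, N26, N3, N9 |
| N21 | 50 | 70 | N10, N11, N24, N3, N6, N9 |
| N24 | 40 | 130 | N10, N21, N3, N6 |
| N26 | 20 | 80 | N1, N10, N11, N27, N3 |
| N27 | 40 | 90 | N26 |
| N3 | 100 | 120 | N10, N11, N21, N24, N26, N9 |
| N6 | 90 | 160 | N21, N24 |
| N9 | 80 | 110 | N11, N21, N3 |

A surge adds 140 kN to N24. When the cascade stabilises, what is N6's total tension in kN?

158

Round 1 — N24 at 180 > 130. N24 snaps.
  N24 sheds 180 kN to N10, N21, N3, N6: 45 each.
    N10: 10+45 = 55 ≤ 90
    N21: 50+45 = 95 > 70
    N3: 100+45 = 145 > 120
    N6: 90+45 = 135 ≤ 160
Round 2 — N21, N3 snap.
  N21 sheds 95 kN to N10, N11, N6, N9: 23 each (3 lost).
    N10: 55+23 = 78 ≤ 90
    N11: 60+23 = 83 > 80
    N6: 135+23 = 158 ≤ 160
    N9: 80+23 = 103 ≤ 110
  N3 sheds 145 kN to N10, N11, N26, N9: 36 each (1 lost).
    N10: 78+36 = 114 > 90
    N11: 83+36 = 119 > 80
    N26: 20+36 = 56 ≤ 80
    N9: 103+36 = 139 > 110
Round 3 — N10, N11, N9 snap.
  N10 sheds 114 kN to N1, N26: 57 each.
    N1: 70+57 = 127 ≤ 150
    N26: 56+57 = 113 > 80
  N11 sheds 119 kN to N1, N26: 59 each (1 lost).
    N1: 127+59 = 186 > 150
    N26: 113+59 = 172 > 80
  N9 sheds 139 kN: no online neighbours, lost.
Round 4 — N1, N26 snap.
  N1 sheds 186 kN: no online neighbours, lost.
  N26 sheds 172 kN to N27: 172 each.
    N27: 40+172 = 212 > 90
Round 5 — N27 snaps.
  N27 sheds 212 kN: no online neighbours, lost.
No further breaks.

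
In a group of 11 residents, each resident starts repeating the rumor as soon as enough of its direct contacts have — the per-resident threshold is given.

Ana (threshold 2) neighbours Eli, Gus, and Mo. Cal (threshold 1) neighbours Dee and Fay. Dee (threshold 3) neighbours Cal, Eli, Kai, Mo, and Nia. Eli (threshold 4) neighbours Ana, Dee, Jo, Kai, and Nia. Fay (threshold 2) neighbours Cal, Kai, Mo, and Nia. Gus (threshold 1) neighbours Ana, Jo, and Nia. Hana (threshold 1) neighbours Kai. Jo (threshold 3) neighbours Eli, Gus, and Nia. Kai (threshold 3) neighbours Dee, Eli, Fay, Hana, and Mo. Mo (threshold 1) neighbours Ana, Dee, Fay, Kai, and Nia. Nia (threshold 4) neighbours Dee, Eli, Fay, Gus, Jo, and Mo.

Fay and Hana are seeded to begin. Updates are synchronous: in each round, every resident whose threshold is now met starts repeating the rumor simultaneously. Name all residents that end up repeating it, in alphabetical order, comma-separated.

Cal, Dee, Fay, Hana, Kai, Mo

Round 1 — Fay, Hana start repeating the rumor (initial).
Round 2 — checking thresholds:
  Cal: 1 of 2 neighbours ≥ 1, starts repeating the rumor.
  Kai: 2 of 5 neighbours < 3, not yet.
  Mo: 1 of 5 neighbours ≥ 1, starts repeating the rumor.
  Nia: 1 of 6 neighbours < 4, not yet.
Round 3 — checking thresholds:
  Ana: 1 of 3 neighbours < 2, not yet.
  Dee: 2 of 5 neighbours < 3, not yet.
  Kai: 3 of 5 neighbours ≥ 3, starts repeating the rumor.
  Nia: 2 of 6 neighbours < 4, not yet.
Round 4 — checking thresholds:
  Ana: 1 of 3 neighbours < 2, not yet.
  Dee: 3 of 5 neighbours ≥ 3, starts repeating the rumor.
  Eli: 1 of 5 neighbours < 4, not yet.
  Nia: 2 of 6 neighbours < 4, not yet.
Round 5 — no new spreads; cascade stops.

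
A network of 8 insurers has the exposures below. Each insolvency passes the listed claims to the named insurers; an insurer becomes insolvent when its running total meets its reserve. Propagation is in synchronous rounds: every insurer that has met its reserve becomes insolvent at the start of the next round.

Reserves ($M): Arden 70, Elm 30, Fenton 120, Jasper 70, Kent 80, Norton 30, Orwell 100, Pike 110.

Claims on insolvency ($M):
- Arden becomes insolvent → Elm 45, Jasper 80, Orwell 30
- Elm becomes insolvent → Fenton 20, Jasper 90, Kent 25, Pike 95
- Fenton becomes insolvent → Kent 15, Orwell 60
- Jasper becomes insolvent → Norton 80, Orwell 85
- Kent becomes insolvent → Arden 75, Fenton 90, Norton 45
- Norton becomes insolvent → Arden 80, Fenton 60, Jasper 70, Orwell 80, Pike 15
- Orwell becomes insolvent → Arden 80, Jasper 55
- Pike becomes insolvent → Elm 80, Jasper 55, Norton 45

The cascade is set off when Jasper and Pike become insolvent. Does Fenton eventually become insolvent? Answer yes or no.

Round 1 — Jasper, Pike become insolvent (initial).
  Elm: +80 → 80 ≥ 30
  Norton: +80+45 → 125 ≥ 30
  Orwell: +85 → 85 < 100
Round 2 — Elm, Norton become insolvent.
  Arden: +80 → 80 ≥ 70
  Fenton: +20+60 → 80 < 120
  Kent: +25 → 25 < 80
  Orwell: +80 → 165 ≥ 100
Round 3 — Arden, Orwell become insolvent.
No further insolvencies.

no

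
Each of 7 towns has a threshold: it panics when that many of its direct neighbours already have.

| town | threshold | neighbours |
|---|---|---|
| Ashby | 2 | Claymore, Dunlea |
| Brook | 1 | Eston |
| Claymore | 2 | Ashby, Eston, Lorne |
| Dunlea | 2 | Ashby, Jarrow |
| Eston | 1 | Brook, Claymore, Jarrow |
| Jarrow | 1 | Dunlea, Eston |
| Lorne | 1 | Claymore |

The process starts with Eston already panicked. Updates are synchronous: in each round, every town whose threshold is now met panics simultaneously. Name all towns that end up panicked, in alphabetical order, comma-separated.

Brook, Eston, Jarrow

Round 1 — Eston panics (initial).
Round 2 — checking thresholds:
  Brook: 1 of 1 neighbours ≥ 1, panics.
  Claymore: 1 of 3 neighbours < 2, below threshold.
  Jarrow: 1 of 2 neighbours ≥ 1, panics.
Round 3 — no new panics; cascade stops.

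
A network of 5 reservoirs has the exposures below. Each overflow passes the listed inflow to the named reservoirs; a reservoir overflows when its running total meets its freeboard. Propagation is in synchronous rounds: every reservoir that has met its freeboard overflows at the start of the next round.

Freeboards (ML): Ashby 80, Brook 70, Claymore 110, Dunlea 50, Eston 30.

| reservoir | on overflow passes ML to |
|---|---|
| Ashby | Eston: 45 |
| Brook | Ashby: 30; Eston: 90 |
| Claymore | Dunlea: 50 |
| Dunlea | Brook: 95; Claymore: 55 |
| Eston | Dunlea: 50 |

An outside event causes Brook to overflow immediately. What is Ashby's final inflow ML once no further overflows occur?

30

Round 1 — Brook overflows (initial).
  Ashby: +30 → 30 < 80
  Eston: +90 → 90 ≥ 30
Round 2 — Eston overflows.
  Dunlea: +50 → 50 ≥ 50
Round 3 — Dunlea overflows.
  Claymore: +55 → 55 < 110
No further overflows.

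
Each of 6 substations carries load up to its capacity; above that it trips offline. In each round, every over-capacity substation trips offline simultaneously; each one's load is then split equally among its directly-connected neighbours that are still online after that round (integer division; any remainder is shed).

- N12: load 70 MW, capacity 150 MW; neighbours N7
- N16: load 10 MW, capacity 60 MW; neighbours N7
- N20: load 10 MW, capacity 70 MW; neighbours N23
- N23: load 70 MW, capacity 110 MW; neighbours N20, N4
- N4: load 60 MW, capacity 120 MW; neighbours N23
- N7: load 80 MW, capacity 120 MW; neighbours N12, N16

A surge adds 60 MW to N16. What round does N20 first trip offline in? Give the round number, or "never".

never

Round 1 — N16 at 70 > 60. N16 trips offline.
  N16 sheds 70 MW to N7: 70 each.
    N7: 80+70 = 150 > 120
Round 2 — N7 trips offline.
  N7 sheds 150 MW to N12: 150 each.
    N12: 70+150 = 220 > 150
Round 3 — N12 trips offline.
  N12 sheds 220 MW: no online neighbours, lost.
No further trips.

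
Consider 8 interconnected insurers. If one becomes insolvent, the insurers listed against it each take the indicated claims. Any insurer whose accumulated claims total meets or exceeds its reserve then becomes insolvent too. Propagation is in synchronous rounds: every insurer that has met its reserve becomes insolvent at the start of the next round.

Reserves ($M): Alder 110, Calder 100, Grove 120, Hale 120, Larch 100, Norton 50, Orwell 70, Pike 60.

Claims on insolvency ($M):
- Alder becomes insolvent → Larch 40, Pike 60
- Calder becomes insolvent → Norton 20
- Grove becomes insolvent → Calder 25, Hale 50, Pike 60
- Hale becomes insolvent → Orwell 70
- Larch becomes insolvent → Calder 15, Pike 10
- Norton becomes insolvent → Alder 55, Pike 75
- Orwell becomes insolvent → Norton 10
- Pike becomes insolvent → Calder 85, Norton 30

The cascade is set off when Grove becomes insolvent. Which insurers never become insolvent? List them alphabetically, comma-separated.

Round 1 — Grove becomes insolvent (initial).
  Calder: +25 → 25 < 100
  Hale: +50 → 50 < 120
  Pike: +60 → 60 ≥ 60
Round 2 — Pike becomes insolvent.
  Calder: +85 → 110 ≥ 100
  Norton: +30 → 30 < 50
Round 3 — Calder becomes insolvent.
  Norton: +20 → 50 ≥ 50
Round 4 — Norton becomes insolvent.
  Alder: +55 → 55 < 110
No further insolvencies.

Alder, Hale, Larch, Orwell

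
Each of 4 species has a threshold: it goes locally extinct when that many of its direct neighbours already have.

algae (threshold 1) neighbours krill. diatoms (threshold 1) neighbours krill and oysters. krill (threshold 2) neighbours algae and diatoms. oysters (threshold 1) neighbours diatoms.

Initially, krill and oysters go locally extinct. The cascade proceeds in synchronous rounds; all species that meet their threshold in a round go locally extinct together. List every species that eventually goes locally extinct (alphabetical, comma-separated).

algae, diatoms, krill, oysters

Round 1 — krill, oysters go locally extinct (initial).
Round 2 — checking thresholds:
  algae: 1 of 1 neighbours ≥ 1, goes locally extinct.
  diatoms: 2 of 2 neighbours ≥ 1, goes locally extinct.
Round 3 — no new extinctions; cascade stops.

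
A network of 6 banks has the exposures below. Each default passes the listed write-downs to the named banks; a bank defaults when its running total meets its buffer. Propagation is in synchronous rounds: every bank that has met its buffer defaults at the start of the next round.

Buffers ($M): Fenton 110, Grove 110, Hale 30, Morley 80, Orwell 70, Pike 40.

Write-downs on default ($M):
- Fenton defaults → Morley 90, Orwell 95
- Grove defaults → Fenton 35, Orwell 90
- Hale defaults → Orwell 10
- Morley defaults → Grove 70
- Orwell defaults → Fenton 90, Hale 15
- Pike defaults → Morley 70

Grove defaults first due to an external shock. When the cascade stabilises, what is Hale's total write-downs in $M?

Round 1 — Grove defaults (initial).
  Fenton: +35 → 35 < 110
  Orwell: +90 → 90 ≥ 70
Round 2 — Orwell defaults.
  Fenton: +90 → 125 ≥ 110
  Hale: +15 → 15 < 30
Round 3 — Fenton defaults.
  Morley: +90 → 90 ≥ 80
Round 4 — Morley defaults.
No further defaults.

15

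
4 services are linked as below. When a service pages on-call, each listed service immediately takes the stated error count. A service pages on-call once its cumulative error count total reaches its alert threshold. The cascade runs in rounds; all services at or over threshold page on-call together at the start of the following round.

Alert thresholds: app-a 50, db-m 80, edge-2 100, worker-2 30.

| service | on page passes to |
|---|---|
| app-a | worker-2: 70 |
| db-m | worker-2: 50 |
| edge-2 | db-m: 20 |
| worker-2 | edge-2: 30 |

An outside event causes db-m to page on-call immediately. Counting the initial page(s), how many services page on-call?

2

Round 1 — db-m pages on-call (initial).
  worker-2: +50 → 50 ≥ 30
Round 2 — worker-2 pages on-call.
  edge-2: +30 → 30 < 100
No further pages.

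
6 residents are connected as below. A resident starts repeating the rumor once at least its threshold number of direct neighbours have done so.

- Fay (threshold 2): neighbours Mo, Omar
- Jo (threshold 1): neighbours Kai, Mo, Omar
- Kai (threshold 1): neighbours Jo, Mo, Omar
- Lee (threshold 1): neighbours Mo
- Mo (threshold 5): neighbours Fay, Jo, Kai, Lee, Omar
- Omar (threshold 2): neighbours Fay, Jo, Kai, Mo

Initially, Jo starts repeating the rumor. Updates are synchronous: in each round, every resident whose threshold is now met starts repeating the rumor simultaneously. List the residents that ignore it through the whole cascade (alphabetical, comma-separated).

Round 1 — Jo starts repeating the rumor (initial).
Round 2 — checking thresholds:
  Kai: 1 of 3 neighbours ≥ 1, starts repeating the rumor.
  Mo: 1 of 5 neighbours < 5, below threshold.
  Omar: 1 of 4 neighbours < 2, below threshold.
Round 3 — checking thresholds:
  Mo: 2 of 5 neighbours < 5, below threshold.
  Omar: 2 of 4 neighbours ≥ 2, starts repeating the rumor.
Round 4 — no new spreads; cascade stops.

Fay, Lee, Mo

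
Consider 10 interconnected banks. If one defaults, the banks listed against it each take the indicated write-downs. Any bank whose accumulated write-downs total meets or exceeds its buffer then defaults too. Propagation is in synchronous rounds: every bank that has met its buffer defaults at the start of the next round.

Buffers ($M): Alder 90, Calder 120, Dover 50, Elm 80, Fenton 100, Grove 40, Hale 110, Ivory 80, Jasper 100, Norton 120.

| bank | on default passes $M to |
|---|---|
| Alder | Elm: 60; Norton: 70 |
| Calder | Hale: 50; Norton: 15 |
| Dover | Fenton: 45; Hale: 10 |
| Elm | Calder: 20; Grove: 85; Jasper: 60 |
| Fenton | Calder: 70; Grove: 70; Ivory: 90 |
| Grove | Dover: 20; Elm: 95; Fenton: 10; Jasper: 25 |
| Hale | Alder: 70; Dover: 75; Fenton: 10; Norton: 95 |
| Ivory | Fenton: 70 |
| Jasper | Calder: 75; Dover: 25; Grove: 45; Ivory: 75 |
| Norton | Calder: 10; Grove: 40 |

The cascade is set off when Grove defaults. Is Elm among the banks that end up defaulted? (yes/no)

Round 1 — Grove defaults (initial).
  Dover: +20 → 20 < 50
  Elm: +95 → 95 ≥ 80
  Fenton: +10 → 10 < 100
  Jasper: +25 → 25 < 100
Round 2 — Elm defaults.
  Calder: +20 → 20 < 120
  Jasper: +60 → 85 < 100
No further defaults.

yes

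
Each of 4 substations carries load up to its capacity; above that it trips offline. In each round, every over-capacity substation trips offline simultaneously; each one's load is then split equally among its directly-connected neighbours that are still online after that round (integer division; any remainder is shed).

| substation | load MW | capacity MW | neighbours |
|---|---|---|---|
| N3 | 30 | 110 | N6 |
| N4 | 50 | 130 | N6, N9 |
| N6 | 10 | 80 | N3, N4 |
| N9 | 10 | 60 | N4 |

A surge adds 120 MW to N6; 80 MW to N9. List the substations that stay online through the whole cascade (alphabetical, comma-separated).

Round 1 — N6 at 130 > 80; N9 at 90 > 60. N6, N9 trip offline.
  N6 sheds 130 MW to N3, N4: 65 each.
    N3: 30+65 = 95 ≤ 110
    N4: 50+65 = 115 ≤ 130
  N9 sheds 90 MW to N4: 90 each.
    N4: 115+90 = 205 > 130
Round 2 — N4 trips offline.
  N4 sheds 205 MW: no online neighbours, lost.
No further trips.

N3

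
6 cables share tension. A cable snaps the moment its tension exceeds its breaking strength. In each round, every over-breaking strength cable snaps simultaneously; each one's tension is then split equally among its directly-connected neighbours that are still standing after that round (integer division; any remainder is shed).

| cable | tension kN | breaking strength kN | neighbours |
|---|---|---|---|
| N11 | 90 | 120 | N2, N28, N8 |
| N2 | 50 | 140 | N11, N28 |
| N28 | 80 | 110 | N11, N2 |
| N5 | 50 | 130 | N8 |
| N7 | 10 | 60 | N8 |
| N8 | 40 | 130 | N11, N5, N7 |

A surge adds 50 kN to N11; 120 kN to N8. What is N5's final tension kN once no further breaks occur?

130

Round 1 — N11 at 140 > 120; N8 at 160 > 130. N11, N8 snap.
  N11 sheds 140 kN to N2, N28: 70 each.
    N2: 50+70 = 120 ≤ 140
    N28: 80+70 = 150 > 110
  N8 sheds 160 kN to N5, N7: 80 each.
    N5: 50+80 = 130 ≤ 130
    N7: 10+80 = 90 > 60
Round 2 — N28, N7 snap.
  N28 sheds 150 kN to N2: 150 each.
    N2: 120+150 = 270 > 140
  N7 sheds 90 kN: no online neighbours, lost.
Round 3 — N2 snaps.
  N2 sheds 270 kN: no online neighbours, lost.
No further breaks.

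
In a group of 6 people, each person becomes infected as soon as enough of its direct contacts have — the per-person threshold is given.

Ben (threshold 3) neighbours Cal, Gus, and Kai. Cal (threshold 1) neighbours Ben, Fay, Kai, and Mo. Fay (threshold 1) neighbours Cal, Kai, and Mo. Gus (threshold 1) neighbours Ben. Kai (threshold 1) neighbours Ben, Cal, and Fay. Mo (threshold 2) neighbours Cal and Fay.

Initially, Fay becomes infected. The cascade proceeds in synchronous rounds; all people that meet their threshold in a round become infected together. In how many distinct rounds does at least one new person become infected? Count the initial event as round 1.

3

Round 1 — Fay becomes infected (initial).
Round 2 — checking thresholds:
  Cal: 1 of 4 neighbours ≥ 1, becomes infected.
  Kai: 1 of 3 neighbours ≥ 1, becomes infected.
  Mo: 1 of 2 neighbours < 2, not yet.
Round 3 — checking thresholds:
  Ben: 2 of 3 neighbours < 3, not yet.
  Mo: 2 of 2 neighbours ≥ 2, becomes infected.
Round 4 — no new infections; cascade stops.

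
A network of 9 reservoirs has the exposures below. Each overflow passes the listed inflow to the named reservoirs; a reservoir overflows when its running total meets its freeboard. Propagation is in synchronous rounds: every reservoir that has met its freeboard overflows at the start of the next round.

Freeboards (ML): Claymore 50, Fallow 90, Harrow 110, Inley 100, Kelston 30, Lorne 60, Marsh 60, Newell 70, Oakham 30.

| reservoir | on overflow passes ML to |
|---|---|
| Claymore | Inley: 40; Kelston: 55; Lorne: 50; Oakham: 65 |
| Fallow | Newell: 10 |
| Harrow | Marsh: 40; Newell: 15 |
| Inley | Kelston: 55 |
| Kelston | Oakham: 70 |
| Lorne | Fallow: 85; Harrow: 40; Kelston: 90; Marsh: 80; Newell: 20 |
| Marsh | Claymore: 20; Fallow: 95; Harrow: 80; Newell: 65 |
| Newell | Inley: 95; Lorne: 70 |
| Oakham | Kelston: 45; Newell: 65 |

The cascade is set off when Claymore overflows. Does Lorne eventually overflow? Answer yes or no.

no

Round 1 — Claymore overflows (initial).
  Inley: +40 → 40 < 100
  Kelston: +55 → 55 ≥ 30
  Lorne: +50 → 50 < 60
  Oakham: +65 → 65 ≥ 30
Round 2 — Kelston, Oakham overflow.
  Newell: +65 → 65 < 70
No further overflows.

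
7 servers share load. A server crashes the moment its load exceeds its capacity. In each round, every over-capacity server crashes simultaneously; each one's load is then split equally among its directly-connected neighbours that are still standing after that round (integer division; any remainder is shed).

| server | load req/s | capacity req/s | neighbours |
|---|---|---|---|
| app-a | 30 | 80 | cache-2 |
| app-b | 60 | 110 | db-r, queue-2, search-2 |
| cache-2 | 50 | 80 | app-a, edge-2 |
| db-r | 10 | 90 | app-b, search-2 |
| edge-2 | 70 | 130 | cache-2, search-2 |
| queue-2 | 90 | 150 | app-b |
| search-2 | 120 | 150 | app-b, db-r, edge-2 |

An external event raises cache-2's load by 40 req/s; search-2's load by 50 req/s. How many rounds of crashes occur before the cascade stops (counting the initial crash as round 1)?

Round 1 — cache-2 at 90 > 80; search-2 at 170 > 150. cache-2, search-2 crash.
  cache-2 sheds 90 req/s to app-a, edge-2: 45 each.
    app-a: 30+45 = 75 ≤ 80
    edge-2: 70+45 = 115 ≤ 130
  search-2 sheds 170 req/s to app-b, db-r, edge-2: 56 each (2 lost).
    app-b: 60+56 = 116 > 110
    db-r: 10+56 = 66 ≤ 90
    edge-2: 115+56 = 171 > 130
Round 2 — app-b, edge-2 crash.
  app-b sheds 116 req/s to db-r, queue-2: 58 each.
    db-r: 66+58 = 124 > 90
    queue-2: 90+58 = 148 ≤ 150
  edge-2 sheds 171 req/s: no online neighbours, lost.
Round 3 — db-r crashes.
  db-r sheds 124 req/s: no online neighbours, lost.
No further crashes.

3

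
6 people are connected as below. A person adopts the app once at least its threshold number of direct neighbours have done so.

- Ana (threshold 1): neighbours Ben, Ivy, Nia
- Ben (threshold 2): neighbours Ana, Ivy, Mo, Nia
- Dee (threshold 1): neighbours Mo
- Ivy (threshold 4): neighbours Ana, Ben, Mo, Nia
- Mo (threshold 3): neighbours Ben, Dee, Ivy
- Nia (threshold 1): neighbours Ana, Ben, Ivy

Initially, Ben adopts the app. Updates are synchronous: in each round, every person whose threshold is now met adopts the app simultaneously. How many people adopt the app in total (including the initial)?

3

Round 1 — Ben adopts the app (initial).
Round 2 — checking thresholds:
  Ana: 1 of 3 neighbours ≥ 1, adopts the app.
  Ivy: 1 of 4 neighbours < 4, not yet.
  Mo: 1 of 3 neighbours < 3, not yet.
  Nia: 1 of 3 neighbours ≥ 1, adopts the app.
Round 3 — no new adoptions; cascade stops.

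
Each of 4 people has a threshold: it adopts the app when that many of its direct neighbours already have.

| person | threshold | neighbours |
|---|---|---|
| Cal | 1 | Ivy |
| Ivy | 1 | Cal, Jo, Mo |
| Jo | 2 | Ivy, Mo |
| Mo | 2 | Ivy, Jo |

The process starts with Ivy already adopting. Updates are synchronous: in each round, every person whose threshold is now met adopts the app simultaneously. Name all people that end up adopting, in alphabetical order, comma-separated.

Cal, Ivy

Round 1 — Ivy adopts the app (initial).
Round 2 — checking thresholds:
  Cal: 1 of 1 neighbours ≥ 1, adopts the app.
  Jo: 1 of 2 neighbours < 2, not yet.
  Mo: 1 of 2 neighbours < 2, not yet.
Round 3 — no new adoptions; cascade stops.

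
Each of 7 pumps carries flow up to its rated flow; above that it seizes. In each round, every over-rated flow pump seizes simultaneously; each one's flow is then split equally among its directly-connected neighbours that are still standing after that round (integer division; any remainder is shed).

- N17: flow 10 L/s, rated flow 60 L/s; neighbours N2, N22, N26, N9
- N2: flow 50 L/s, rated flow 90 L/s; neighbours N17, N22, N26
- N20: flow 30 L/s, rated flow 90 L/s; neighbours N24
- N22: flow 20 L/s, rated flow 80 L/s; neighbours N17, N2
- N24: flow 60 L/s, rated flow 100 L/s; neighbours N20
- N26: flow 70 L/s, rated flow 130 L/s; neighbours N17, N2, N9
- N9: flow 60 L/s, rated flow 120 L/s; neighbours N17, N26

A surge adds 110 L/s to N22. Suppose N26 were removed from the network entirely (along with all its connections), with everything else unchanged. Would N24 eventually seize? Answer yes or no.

With N26 removed:
Round 1 — N22 at 130 > 80. N22 seizes.
  N22 sheds 130 L/s to N17, N2: 65 each.
    N17: 10+65 = 75 > 60
    N2: 50+65 = 115 > 90
Round 2 — N17, N2 seize.
  N17 sheds 75 L/s to N9: 75 each.
    N9: 60+75 = 135 > 120
  N2 sheds 115 L/s: no online neighbours, lost.
Round 3 — N9 seizes.
  N9 sheds 135 L/s: no online neighbours, lost.
No further seizures.

no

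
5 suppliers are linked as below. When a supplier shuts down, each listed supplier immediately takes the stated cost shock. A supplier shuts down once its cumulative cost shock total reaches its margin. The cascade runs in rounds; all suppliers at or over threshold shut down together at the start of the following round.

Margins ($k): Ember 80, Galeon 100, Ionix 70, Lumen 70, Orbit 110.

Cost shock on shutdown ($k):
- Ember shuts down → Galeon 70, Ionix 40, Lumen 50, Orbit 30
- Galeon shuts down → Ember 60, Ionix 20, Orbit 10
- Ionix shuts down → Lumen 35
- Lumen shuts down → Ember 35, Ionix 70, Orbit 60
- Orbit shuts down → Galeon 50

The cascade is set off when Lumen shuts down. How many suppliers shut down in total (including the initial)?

Round 1 — Lumen shuts down (initial).
  Ember: +35 → 35 < 80
  Ionix: +70 → 70 ≥ 70
  Orbit: +60 → 60 < 110
Round 2 — Ionix shuts down.
No further shutdowns.

2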